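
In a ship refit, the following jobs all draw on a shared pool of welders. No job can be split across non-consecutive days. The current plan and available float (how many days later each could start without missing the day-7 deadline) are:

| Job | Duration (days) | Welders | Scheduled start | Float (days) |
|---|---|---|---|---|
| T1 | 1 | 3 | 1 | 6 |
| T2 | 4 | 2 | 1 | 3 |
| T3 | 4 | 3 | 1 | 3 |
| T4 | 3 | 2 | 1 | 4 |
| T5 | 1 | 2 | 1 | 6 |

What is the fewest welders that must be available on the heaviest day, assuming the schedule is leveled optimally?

5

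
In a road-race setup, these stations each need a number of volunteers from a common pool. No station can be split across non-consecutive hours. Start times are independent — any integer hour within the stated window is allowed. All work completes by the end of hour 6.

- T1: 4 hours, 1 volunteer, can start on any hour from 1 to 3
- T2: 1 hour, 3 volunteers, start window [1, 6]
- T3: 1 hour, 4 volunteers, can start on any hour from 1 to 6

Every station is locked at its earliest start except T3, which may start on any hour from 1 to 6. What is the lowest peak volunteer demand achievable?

T3@1: h1:8  h2:1  h3:1  h4:1  h5:0  h6:0 → peak 8
T3@2: h1:4  h2:5  h3:1  h4:1  h5:0  h6:0 → peak 5
T3@3: h1:4  h2:1  h3:5  h4:1  h5:0  h6:0 → peak 5
T3@4: h1:4  h2:1  h3:1  h4:5  h5:0  h6:0 → peak 5
T3@5: h1:4  h2:1  h3:1  h4:1  h5:4  h6:0 → peak 4
T3@6: h1:4  h2:1  h3:1  h4:1  h5:0  h6:4 → peak 4
Best is T3@5, peak 4.

4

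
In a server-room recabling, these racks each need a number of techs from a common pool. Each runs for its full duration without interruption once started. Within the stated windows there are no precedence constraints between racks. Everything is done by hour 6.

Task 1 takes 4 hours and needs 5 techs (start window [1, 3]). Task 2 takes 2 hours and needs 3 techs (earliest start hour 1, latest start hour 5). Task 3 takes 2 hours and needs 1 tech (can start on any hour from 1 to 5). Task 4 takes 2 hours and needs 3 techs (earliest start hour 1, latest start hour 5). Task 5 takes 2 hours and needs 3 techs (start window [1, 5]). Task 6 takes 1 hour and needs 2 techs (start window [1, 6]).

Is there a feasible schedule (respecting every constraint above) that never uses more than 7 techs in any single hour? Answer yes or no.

The minimum achievable peak is 8; 7 < 8, so no feasible schedule stays within the cap.

no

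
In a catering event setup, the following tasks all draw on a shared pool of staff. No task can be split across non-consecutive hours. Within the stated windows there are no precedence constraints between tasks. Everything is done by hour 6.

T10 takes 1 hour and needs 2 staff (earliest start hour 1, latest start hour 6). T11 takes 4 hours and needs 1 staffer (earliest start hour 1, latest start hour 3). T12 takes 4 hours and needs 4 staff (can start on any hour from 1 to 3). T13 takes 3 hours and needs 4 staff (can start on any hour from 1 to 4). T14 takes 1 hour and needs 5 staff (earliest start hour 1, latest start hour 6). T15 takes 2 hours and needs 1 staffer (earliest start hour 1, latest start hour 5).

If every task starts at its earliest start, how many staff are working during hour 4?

5

At early start, hour 4 has: T11, T12.
Demand: 1 + 4 = 5.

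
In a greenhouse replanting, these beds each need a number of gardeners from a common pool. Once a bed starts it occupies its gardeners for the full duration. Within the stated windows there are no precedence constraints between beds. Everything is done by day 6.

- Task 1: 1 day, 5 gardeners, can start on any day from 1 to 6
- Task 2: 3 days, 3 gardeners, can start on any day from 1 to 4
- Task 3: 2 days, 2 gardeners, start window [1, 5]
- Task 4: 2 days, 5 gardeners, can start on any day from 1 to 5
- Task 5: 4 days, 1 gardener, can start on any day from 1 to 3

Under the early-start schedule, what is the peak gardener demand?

16

Early-start schedule: Task 1@1, Task 2@1, Task 3@1, Task 4@1, Task 5@1.
Load per day: day 1: 16, day 2: 11, day 3: 4, day 4: 1, day 5: 0, day 6: 0.
Peak is 16.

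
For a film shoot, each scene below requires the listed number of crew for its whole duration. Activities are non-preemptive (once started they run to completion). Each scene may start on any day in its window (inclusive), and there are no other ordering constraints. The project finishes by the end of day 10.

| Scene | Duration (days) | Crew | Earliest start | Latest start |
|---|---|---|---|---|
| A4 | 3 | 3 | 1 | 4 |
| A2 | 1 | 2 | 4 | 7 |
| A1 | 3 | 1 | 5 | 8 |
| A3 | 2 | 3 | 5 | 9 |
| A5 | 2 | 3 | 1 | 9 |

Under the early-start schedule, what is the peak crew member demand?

6

Early-start schedule: A4@1, A2@4, A1@5, A3@5, A5@1.
Load per day: day 1: 6, day 2: 6, day 3: 3, day 4: 2, day 5: 4, day 6: 4, day 7: 1, day 8: 0, day 9: 0, day 10: 0.
Peak is 6.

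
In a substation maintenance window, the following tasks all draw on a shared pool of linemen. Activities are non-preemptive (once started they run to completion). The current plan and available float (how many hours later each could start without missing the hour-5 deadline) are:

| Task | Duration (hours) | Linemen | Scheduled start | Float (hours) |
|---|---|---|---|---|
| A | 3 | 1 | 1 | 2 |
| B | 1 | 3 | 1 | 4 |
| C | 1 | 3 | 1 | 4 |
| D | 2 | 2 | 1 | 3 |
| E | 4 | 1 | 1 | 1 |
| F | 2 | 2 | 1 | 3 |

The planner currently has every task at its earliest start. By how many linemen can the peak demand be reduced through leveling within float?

7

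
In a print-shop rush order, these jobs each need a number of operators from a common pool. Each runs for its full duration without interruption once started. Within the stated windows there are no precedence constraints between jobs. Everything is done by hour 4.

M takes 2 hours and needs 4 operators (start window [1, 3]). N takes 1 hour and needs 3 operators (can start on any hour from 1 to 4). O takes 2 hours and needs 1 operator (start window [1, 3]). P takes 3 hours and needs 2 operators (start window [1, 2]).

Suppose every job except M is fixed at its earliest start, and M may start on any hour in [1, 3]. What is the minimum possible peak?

6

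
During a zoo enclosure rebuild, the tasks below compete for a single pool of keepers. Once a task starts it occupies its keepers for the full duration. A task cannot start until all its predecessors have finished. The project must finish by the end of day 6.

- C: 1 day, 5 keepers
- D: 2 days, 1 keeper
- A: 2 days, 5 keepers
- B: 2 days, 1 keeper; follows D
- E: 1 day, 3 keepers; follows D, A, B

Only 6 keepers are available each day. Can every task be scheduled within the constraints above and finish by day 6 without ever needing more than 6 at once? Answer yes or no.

yes

Schedule C@1, D@1, A@2, B@3, E@5: d1:6  d2:6  d3:6  d4:1  d5:3  d6:0 — peak 6 ≤ 6.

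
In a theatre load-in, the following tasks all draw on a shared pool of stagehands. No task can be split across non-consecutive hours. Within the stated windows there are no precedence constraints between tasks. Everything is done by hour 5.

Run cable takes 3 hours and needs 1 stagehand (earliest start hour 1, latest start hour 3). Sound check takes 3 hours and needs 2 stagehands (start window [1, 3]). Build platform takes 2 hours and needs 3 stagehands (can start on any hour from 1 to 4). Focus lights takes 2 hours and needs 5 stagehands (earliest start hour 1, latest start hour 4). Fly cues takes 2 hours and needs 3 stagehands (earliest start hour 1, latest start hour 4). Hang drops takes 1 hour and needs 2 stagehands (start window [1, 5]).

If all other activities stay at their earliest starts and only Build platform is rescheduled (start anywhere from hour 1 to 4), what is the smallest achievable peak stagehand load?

13

Build platform@1: h1:16  h2:14  h3:3  h4:0  h5:0 → peak 16
Build platform@2: h1:13  h2:14  h3:6  h4:0  h5:0 → peak 14
Build platform@3: h1:13  h2:11  h3:6  h4:3  h5:0 → peak 13
Build platform@4: h1:13  h2:11  h3:3  h4:3  h5:3 → peak 13
Best is Build platform@3, peak 13.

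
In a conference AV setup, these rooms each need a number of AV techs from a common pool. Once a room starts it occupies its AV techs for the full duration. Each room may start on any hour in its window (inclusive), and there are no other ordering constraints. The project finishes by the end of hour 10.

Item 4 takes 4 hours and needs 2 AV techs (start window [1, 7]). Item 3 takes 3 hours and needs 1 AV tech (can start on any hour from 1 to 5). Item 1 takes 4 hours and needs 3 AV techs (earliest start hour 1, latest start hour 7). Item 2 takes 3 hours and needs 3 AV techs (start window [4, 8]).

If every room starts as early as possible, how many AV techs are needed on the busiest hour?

Early-start schedule: Item 4@1, Item 3@1, Item 1@1, Item 2@4.
Load per hour: hour 1: 6, hour 2: 6, hour 3: 6, hour 4: 8, hour 5: 3, hour 6: 3, hour 7: 0, hour 8: 0, hour 9: 0, hour 10: 0.
Peak is 8.

8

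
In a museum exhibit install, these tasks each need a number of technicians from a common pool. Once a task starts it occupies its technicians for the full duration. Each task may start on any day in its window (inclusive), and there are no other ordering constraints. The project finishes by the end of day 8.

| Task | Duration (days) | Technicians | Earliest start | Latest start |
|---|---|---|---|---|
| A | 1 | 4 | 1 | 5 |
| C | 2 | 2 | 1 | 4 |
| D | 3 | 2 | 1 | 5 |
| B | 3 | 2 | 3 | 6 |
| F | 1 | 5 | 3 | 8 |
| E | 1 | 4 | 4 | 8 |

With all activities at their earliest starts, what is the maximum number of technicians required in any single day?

9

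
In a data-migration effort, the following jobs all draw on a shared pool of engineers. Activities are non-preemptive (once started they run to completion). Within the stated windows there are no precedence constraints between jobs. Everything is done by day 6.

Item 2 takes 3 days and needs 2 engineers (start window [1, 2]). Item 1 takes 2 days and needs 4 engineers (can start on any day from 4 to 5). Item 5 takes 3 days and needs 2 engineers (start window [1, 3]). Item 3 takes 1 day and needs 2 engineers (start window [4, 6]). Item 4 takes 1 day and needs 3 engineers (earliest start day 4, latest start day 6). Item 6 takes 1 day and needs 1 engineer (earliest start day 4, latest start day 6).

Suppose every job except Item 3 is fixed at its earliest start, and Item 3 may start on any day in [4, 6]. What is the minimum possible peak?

8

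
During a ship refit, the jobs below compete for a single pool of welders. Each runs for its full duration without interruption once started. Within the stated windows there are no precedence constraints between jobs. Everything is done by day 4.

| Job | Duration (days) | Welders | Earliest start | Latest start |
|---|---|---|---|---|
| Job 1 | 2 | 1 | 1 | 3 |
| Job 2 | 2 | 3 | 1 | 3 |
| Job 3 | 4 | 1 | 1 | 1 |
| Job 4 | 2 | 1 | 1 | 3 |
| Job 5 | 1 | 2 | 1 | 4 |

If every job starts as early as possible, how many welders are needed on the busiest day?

8

Early-start schedule: Job 1@1, Job 2@1, Job 3@1, Job 4@1, Job 5@1.
Load per day: day 1: 8, day 2: 6, day 3: 1, day 4: 1.
Peak is 8.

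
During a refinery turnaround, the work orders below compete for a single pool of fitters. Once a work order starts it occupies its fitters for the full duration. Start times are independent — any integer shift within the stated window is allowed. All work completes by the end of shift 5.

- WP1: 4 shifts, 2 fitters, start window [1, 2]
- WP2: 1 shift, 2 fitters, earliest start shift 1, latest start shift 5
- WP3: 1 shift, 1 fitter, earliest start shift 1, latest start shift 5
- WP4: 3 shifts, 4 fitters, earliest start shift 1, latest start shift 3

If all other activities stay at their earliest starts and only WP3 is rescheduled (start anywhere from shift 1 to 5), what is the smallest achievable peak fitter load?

WP3@1: s1:9  s2:6  s3:6  s4:2  s5:0 → peak 9
WP3@2: s1:8  s2:7  s3:6  s4:2  s5:0 → peak 8
WP3@3: s1:8  s2:6  s3:7  s4:2  s5:0 → peak 8
WP3@4: s1:8  s2:6  s3:6  s4:3  s5:0 → peak 8
WP3@5: s1:8  s2:6  s3:6  s4:2  s5:1 → peak 8
Best is WP3@2, peak 8.

8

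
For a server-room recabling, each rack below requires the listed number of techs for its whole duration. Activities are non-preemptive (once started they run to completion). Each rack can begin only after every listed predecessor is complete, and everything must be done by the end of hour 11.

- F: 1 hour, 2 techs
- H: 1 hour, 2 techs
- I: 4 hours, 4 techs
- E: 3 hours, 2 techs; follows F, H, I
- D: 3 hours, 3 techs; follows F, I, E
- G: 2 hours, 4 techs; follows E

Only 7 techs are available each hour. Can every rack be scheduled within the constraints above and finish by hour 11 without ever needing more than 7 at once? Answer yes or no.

Schedule F@1, H@1, I@2, E@6, D@9, G@9: h1:4  h2:4  h3:4  h4:4  h5:4  h6:2  h7:2  h8:2  h9:7  h10:7  h11:3 — peak 7 ≤ 7.

yes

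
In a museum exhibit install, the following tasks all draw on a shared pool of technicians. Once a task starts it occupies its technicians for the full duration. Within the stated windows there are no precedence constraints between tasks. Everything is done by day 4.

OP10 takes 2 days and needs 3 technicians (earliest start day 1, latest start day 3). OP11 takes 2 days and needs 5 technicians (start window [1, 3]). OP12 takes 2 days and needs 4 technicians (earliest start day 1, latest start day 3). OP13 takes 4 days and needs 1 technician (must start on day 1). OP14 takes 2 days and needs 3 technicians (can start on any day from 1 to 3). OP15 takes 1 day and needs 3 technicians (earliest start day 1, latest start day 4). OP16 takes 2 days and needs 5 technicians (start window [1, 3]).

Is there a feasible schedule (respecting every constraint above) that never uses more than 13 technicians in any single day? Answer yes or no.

yes

Schedule OP10@1, OP11@1, OP12@1, OP13@1, OP14@3, OP15@3, OP16@3: d1:13  d2:13  d3:12  d4:9 — peak 13 ≤ 13.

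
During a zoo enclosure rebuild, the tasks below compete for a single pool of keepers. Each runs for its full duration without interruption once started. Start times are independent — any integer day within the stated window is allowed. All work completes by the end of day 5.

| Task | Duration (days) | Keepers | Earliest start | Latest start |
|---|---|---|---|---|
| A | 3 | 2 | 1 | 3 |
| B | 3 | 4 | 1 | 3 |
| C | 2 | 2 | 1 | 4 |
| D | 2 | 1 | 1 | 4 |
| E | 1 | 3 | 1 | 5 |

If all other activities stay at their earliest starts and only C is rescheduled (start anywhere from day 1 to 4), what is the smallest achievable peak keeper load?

10

C@1: d1:12  d2:9  d3:6  d4:0  d5:0 → peak 12
C@2: d1:10  d2:9  d3:8  d4:0  d5:0 → peak 10
C@3: d1:10  d2:7  d3:8  d4:2  d5:0 → peak 10
C@4: d1:10  d2:7  d3:6  d4:2  d5:2 → peak 10
Best is C@2, peak 10.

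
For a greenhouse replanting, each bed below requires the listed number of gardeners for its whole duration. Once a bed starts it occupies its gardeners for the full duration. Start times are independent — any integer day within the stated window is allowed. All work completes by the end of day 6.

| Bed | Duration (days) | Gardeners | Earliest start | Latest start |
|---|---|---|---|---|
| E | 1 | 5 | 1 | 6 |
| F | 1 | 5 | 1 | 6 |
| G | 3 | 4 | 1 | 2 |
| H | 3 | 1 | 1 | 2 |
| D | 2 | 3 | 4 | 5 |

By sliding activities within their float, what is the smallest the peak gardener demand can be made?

7

Early-start (E@1, F@1, G@1, H@1, D@4) gives peak 15: d1:15  d2:5  d3:5  d4:3  d5:3  d6:0.
Shift F→6, G→2.
Schedule E@1, F@6, G@2, H@1, D@4: d1:6  d2:5  d3:5  d4:7  d5:3  d6:5 — peak 7.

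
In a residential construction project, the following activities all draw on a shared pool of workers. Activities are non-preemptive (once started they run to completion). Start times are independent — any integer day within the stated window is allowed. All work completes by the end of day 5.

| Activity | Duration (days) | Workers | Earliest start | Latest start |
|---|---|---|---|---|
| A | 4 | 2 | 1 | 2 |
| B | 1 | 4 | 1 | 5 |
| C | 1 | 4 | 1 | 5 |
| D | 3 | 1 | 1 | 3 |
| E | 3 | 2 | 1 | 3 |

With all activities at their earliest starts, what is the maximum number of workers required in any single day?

Early-start schedule: A@1, B@1, C@1, D@1, E@1.
Load per day: day 1: 13, day 2: 5, day 3: 5, day 4: 2, day 5: 0.
Peak is 13.

13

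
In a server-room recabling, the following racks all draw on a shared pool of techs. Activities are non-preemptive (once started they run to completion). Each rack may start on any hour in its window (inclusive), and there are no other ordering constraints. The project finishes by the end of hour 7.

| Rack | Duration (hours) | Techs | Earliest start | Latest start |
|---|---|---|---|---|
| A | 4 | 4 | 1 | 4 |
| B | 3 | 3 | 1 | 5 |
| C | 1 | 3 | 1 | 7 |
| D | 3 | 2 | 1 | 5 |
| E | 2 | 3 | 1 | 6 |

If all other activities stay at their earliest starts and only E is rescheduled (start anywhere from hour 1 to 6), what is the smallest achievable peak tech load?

E@1: h1:15  h2:12  h3:9  h4:4  h5:0  h6:0  h7:0 → peak 15
E@2: h1:12  h2:12  h3:12  h4:4  h5:0  h6:0  h7:0 → peak 12
E@3: h1:12  h2:9  h3:12  h4:7  h5:0  h6:0  h7:0 → peak 12
E@4: h1:12  h2:9  h3:9  h4:7  h5:3  h6:0  h7:0 → peak 12
E@5: h1:12  h2:9  h3:9  h4:4  h5:3  h6:3  h7:0 → peak 12
E@6: h1:12  h2:9  h3:9  h4:4  h5:0  h6:3  h7:3 → peak 12
Best is E@2, peak 12.

12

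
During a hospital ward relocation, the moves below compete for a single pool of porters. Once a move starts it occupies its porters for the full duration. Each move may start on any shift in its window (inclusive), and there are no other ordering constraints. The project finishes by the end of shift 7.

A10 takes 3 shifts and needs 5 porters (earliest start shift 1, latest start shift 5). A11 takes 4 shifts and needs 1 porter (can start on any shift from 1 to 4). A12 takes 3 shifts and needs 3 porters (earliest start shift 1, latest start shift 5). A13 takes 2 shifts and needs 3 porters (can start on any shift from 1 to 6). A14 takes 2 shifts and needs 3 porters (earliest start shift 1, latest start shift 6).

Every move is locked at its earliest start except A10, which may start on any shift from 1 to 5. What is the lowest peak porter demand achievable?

10

A10@1: s1:15  s2:15  s3:9  s4:1  s5:0  s6:0  s7:0 → peak 15
A10@2: s1:10  s2:15  s3:9  s4:6  s5:0  s6:0  s7:0 → peak 15
A10@3: s1:10  s2:10  s3:9  s4:6  s5:5  s6:0  s7:0 → peak 10
A10@4: s1:10  s2:10  s3:4  s4:6  s5:5  s6:5  s7:0 → peak 10
A10@5: s1:10  s2:10  s3:4  s4:1  s5:5  s6:5  s7:5 → peak 10
Best is A10@3, peak 10.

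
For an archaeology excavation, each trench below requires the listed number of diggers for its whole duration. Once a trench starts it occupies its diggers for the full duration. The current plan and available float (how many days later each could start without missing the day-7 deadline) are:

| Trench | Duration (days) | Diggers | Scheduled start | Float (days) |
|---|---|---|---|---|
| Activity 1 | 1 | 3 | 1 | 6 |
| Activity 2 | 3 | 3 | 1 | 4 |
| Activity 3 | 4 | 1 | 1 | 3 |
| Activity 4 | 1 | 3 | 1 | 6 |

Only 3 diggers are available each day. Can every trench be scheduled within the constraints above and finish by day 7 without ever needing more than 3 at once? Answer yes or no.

The minimum achievable peak is 4; 3 < 4, so no feasible schedule stays within the cap.

no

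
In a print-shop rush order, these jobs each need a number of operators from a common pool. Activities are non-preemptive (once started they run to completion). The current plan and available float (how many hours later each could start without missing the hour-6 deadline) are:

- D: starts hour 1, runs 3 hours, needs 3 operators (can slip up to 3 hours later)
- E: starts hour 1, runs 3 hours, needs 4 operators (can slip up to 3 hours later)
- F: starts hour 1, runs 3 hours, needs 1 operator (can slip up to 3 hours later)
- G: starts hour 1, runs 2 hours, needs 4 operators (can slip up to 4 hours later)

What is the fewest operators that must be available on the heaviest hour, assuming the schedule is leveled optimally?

Early-start (D@1, E@1, F@1, G@1) gives peak 12: h1:12  h2:12  h3:8  h4:0  h5:0  h6:0.
Shift F→4, G→4.
Schedule D@1, E@1, F@4, G@4: h1:7  h2:7  h3:7  h4:5  h5:5  h6:1 — peak 7.

7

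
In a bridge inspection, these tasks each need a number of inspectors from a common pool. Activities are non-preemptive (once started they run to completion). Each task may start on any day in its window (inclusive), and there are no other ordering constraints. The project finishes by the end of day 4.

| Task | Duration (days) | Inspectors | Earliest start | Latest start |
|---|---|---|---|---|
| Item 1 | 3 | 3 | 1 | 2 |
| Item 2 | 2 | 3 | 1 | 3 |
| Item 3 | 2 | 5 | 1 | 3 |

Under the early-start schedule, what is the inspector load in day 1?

At early start, day 1 has: Item 1, Item 2, Item 3.
Demand: 3 + 3 + 5 = 11.

11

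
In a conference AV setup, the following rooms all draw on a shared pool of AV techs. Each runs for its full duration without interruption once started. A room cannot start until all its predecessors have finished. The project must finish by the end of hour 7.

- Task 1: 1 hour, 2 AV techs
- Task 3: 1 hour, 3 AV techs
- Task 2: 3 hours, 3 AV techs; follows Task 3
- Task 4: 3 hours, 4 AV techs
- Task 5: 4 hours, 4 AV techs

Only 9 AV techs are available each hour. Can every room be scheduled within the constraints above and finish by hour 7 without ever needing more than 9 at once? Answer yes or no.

Schedule Task 1@1, Task 3@2, Task 2@3, Task 4@1, Task 5@4: h1:6  h2:7  h3:7  h4:7  h5:7  h6:4  h7:4 — peak 7 ≤ 9.

yes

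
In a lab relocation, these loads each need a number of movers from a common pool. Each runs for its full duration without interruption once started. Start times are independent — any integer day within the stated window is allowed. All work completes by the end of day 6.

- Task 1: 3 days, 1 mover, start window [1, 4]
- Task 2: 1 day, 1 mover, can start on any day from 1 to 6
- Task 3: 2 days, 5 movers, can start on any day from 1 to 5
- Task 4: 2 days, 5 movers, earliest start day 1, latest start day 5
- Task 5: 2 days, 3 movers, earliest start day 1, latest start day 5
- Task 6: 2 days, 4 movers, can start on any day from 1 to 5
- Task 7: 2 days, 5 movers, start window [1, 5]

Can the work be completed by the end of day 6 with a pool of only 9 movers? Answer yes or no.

Schedule Task 1@1, Task 2@1, Task 3@1, Task 4@3, Task 5@2, Task 6@4, Task 7@5: d1:7  d2:9  d3:9  d4:9  d5:9  d6:5 — peak 9 ≤ 9.

yes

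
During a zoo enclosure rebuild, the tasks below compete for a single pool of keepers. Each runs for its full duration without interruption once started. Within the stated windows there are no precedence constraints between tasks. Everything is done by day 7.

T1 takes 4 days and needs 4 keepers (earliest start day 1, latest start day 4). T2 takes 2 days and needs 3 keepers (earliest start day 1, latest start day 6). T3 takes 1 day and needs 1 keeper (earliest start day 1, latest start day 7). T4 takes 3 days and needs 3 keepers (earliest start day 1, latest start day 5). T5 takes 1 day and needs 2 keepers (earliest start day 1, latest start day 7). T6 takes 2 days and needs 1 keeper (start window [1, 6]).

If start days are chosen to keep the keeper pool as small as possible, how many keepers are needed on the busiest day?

Early-start (T1@1, T2@1, T3@1, T4@1, T5@1, T6@1) gives peak 14: d1:14  d2:11  d3:7  d4:4  d5:0  d6:0  d7:0.
Shift T2→5, T4→5, T5→2, T6→3.
Schedule T1@1, T2@5, T3@1, T4@5, T5@2, T6@3: d1:5  d2:6  d3:5  d4:5  d5:6  d6:6  d7:3 — peak 6.
Total keeper-days = 36 over 7 days ⇒ peak ≥ ⌈36/7⌉ = 6, so 6 is optimal.

6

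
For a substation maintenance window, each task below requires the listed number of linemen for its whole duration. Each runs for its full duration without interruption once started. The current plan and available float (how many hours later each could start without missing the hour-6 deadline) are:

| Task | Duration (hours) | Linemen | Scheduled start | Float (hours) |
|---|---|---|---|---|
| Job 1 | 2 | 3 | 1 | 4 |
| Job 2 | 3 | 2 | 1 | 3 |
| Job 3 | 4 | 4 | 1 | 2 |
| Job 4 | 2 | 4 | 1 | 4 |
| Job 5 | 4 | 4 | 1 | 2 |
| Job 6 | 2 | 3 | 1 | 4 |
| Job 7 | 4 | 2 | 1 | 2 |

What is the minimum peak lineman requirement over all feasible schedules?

12

Early-start (Job 1@1, Job 2@1, Job 3@1, Job 4@1, Job 5@1, Job 6@1, Job 7@1) gives peak 22: h1:22  h2:22  h3:12  h4:10  h5:0  h6:0.
Shift Job 4→5, Job 5→3, Job 7→3.
Schedule Job 1@1, Job 2@1, Job 3@1, Job 4@5, Job 5@3, Job 6@1, Job 7@3: h1:12  h2:12  h3:12  h4:10  h5:10  h6:10 — peak 12.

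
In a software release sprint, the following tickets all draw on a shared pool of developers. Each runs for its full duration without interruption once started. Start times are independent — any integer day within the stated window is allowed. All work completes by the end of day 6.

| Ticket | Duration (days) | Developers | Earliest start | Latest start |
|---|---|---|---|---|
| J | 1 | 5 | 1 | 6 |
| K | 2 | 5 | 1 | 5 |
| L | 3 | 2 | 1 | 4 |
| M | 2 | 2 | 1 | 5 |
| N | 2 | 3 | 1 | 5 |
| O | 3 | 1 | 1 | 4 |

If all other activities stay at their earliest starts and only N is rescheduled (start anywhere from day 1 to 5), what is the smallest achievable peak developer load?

15

N@1: d1:18  d2:13  d3:3  d4:0  d5:0  d6:0 → peak 18
N@2: d1:15  d2:13  d3:6  d4:0  d5:0  d6:0 → peak 15
N@3: d1:15  d2:10  d3:6  d4:3  d5:0  d6:0 → peak 15
N@4: d1:15  d2:10  d3:3  d4:3  d5:3  d6:0 → peak 15
N@5: d1:15  d2:10  d3:3  d4:0  d5:3  d6:3 → peak 15
Best is N@2, peak 15.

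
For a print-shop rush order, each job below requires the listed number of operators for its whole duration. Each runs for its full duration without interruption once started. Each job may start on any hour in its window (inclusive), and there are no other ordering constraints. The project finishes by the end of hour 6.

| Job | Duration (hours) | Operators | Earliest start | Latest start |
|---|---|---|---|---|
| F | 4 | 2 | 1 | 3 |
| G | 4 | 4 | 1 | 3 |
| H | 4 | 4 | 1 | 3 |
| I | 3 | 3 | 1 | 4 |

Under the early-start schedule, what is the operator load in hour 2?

13

At early start, hour 2 has: F, G, H, I.
Demand: 2 + 4 + 4 + 3 = 13.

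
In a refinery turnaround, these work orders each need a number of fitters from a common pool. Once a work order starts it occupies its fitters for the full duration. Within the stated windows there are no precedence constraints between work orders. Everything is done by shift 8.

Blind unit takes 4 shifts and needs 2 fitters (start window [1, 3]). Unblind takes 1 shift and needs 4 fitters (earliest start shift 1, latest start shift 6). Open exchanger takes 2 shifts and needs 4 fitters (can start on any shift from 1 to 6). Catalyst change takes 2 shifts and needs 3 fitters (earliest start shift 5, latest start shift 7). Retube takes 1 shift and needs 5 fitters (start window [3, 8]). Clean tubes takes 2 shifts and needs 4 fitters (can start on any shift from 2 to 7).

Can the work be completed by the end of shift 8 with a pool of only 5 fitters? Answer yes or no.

The minimum achievable peak is 6; 5 < 6, so no feasible schedule stays within the cap.

no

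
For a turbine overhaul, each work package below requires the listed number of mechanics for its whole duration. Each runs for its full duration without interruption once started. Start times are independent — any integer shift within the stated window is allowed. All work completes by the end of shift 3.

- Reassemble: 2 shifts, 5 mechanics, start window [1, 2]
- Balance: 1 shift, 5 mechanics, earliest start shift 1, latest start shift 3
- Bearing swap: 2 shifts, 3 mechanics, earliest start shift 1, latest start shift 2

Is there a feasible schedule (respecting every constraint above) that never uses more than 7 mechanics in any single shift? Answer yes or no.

no

The minimum achievable peak is 8; 7 < 8, so no feasible schedule stays within the cap.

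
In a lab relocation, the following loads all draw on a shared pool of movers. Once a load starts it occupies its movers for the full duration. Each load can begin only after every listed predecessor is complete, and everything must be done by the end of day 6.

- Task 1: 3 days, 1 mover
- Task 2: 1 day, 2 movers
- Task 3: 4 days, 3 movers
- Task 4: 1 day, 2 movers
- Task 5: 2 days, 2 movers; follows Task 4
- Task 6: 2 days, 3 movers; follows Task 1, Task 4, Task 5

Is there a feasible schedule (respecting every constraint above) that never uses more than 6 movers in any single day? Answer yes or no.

Schedule Task 1@1, Task 2@1, Task 3@1, Task 4@2, Task 5@3, Task 6@5: d1:6  d2:6  d3:6  d4:5  d5:3  d6:3 — peak 6 ≤ 6.

yes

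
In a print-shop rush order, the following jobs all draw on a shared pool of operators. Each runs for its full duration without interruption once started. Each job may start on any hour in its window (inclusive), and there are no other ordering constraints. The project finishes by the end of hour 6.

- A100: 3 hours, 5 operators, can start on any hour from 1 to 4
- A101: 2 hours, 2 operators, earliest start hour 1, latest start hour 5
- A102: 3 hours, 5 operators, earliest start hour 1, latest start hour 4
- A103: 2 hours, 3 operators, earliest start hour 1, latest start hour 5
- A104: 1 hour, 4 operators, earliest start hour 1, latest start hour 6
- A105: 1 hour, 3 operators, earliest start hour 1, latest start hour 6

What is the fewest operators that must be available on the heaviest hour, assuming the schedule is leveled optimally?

Early-start (A100@1, A101@1, A102@1, A103@1, A104@1, A105@1) gives peak 22: h1:22  h2:15  h3:10  h4:0  h5:0  h6:0.
Shift A102→4, A103→3, A104→5, A105→6.
Schedule A100@1, A101@1, A102@4, A103@3, A104@5, A105@6: h1:7  h2:7  h3:8  h4:8  h5:9  h6:8 — peak 9.

9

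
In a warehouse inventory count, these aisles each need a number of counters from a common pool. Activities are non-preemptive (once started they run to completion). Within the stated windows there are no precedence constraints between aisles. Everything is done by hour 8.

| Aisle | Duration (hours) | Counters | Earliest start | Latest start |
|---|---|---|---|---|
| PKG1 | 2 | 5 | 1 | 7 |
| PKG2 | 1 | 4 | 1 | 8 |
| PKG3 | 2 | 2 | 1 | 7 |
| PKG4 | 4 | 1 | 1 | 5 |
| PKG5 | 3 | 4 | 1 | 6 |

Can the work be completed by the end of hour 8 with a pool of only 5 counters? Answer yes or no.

yes

Schedule PKG1@1, PKG2@3, PKG3@4, PKG4@3, PKG5@6: h1:5  h2:5  h3:5  h4:3  h5:3  h6:5  h7:4  h8:4 — peak 5 ≤ 5.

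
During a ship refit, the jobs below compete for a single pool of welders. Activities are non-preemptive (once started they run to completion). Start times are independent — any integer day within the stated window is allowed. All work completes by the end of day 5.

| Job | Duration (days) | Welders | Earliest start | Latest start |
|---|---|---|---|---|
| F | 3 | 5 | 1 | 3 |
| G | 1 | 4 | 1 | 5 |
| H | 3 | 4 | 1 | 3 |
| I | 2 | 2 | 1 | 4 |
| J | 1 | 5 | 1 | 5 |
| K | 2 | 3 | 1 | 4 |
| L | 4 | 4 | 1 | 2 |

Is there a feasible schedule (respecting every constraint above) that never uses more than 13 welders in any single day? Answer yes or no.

Schedule F@1, G@1, H@2, I@4, J@5, K@4, L@1: d1:13  d2:13  d3:13  d4:13  d5:10 — peak 13 ≤ 13.

yes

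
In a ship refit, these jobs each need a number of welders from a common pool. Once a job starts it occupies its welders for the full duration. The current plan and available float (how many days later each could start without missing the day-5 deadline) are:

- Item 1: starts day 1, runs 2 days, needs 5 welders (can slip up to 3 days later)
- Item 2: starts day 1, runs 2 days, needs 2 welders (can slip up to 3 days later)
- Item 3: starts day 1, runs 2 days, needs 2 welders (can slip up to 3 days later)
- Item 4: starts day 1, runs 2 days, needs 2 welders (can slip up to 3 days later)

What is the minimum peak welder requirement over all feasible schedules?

6

Early-start (Item 1@1, Item 2@1, Item 3@1, Item 4@1) gives peak 11: d1:11  d2:11  d3:0  d4:0  d5:0.
Shift Item 2→3, Item 3→3, Item 4→3.
Schedule Item 1@1, Item 2@3, Item 3@3, Item 4@3: d1:5  d2:5  d3:6  d4:6  d5:0 — peak 6.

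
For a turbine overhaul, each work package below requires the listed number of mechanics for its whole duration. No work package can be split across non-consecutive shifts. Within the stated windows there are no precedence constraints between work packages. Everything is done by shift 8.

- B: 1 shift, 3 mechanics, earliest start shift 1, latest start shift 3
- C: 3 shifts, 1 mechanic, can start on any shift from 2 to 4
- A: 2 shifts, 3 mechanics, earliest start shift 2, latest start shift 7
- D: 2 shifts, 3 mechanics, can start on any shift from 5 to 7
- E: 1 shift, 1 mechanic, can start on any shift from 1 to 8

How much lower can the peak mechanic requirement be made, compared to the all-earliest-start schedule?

Early-start peak: s1:4  s2:4  s3:4  s4:1  s5:3  s6:3  s7:0  s8:0 ⇒ 4.
Leveled (B@1, C@2, A@5, D@7, E@2): s1:3  s2:2  s3:1  s4:1  s5:3  s6:3  s7:3  s8:3 ⇒ 3.
Reduction 4 − 3 = 1.

1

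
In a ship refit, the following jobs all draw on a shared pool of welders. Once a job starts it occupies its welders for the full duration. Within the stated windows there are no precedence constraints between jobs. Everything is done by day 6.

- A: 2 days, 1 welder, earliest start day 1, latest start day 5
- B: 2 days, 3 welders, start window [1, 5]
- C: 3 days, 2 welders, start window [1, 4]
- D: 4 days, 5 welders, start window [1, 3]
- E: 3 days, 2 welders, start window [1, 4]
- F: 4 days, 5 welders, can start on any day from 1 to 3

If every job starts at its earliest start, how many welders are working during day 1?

18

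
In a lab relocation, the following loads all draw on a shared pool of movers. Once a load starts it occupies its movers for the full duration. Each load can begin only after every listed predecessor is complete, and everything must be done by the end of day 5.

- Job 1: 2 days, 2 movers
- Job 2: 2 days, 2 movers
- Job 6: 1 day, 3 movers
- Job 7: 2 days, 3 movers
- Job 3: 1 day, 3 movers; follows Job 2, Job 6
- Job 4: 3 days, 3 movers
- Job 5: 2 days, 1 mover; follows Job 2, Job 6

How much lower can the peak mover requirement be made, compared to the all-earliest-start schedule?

Early-start peak: d1:13  d2:10  d3:7  d4:1  d5:0 ⇒ 13.
Leveled (Job 1@1, Job 2@1, Job 6@1, Job 7@2, Job 3@4, Job 4@3, Job 5@3): d1:7  d2:7  d3:7  d4:7  d5:3 ⇒ 7.
Reduction 13 − 7 = 6.

6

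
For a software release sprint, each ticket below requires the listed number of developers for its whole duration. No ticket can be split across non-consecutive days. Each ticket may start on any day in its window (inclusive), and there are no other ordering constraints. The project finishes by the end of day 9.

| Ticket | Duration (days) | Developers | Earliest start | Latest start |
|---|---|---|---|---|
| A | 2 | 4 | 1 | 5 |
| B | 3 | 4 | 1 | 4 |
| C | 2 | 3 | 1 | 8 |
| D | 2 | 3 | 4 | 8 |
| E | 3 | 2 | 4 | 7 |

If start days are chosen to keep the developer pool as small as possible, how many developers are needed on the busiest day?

Early-start (A@1, B@1, C@1, D@4, E@4) gives peak 11: d1:11  d2:11  d3:4  d4:5  d5:5  d6:2  d7:0  d8:0  d9:0.
Shift B→3, C→6, D→8, E→6.
Schedule A@1, B@3, C@6, D@8, E@6: d1:4  d2:4  d3:4  d4:4  d5:4  d6:5  d7:5  d8:5  d9:3 — peak 5.
Total developer-days = 38 over 9 days ⇒ peak ≥ ⌈38/9⌉ = 5, so 5 is optimal.

5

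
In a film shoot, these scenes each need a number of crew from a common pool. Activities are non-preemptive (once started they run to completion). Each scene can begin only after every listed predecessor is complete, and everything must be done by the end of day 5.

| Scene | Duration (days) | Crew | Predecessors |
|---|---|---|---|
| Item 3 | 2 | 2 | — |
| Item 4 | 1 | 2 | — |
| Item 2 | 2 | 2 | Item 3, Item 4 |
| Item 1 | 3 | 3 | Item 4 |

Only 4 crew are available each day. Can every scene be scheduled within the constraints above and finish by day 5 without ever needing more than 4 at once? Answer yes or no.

The minimum achievable peak is 5; 4 < 5, so no feasible schedule stays within the cap.

no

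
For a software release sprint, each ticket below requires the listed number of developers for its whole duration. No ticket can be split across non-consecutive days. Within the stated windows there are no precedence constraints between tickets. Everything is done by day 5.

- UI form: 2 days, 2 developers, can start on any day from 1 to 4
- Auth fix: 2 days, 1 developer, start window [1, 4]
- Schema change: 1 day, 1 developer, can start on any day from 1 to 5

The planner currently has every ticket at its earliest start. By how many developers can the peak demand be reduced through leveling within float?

2

Early-start peak: d1:4  d2:3  d3:0  d4:0  d5:0 ⇒ 4.
Leveled (UI form@1, Auth fix@3, Schema change@3): d1:2  d2:2  d3:2  d4:1  d5:0 ⇒ 2.
Reduction 4 − 2 = 2.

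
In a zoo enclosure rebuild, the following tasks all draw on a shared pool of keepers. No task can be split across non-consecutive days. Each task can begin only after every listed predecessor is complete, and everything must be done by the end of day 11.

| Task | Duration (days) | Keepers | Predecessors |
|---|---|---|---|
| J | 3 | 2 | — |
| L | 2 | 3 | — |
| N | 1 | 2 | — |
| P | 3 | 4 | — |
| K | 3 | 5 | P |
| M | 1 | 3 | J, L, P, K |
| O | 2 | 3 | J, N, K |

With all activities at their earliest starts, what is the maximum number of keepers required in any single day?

Early-start schedule: J@1, L@1, N@1, P@1, K@4, M@7, O@7.
Load per day: day 1: 11, day 2: 9, day 3: 6, day 4: 5, day 5: 5, day 6: 5, day 7: 6, day 8: 3, day 9: 0, day 10: 0, day 11: 0.
Peak is 11.

11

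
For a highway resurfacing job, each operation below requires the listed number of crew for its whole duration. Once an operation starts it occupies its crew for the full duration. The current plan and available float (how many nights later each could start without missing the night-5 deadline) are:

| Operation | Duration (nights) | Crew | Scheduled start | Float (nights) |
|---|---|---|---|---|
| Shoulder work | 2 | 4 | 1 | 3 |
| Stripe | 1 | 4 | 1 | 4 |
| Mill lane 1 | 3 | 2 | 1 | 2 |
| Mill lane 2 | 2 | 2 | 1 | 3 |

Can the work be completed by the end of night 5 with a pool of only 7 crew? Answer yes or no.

yes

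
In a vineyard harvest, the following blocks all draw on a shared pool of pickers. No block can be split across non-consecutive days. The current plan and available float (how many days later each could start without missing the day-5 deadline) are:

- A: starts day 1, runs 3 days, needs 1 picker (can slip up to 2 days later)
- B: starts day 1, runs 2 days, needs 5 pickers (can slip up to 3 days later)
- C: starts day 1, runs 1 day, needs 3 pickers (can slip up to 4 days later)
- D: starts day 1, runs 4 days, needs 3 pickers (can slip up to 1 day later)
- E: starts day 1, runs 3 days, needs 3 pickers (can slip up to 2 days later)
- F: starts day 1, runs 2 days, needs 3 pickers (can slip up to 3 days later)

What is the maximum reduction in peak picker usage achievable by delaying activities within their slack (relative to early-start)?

Early-start peak: d1:18  d2:15  d3:7  d4:3  d5:0 ⇒ 18.
Leveled (A@1, B@1, C@1, D@2, E@3, F@4): d1:9  d2:9  d3:7  d4:9  d5:9 ⇒ 9.
Reduction 18 − 9 = 9.

9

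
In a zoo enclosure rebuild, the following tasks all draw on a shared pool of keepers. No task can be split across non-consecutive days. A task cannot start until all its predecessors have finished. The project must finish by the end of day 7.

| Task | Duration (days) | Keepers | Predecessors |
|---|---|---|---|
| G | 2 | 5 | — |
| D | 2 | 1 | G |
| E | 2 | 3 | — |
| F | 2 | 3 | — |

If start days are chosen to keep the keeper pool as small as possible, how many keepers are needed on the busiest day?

5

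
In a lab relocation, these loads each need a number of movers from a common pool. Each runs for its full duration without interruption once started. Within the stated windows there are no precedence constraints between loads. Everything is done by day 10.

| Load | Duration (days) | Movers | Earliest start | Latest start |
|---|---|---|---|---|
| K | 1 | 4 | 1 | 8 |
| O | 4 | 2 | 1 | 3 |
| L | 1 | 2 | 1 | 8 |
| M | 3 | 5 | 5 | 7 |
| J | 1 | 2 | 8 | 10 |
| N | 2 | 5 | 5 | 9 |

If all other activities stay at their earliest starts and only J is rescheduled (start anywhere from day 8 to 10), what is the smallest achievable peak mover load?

10

J@8: d1:8  d2:2  d3:2  d4:2  d5:10  d6:10  d7:5  d8:2  d9:0  d10:0 → peak 10
J@9: d1:8  d2:2  d3:2  d4:2  d5:10  d6:10  d7:5  d8:0  d9:2  d10:0 → peak 10
J@10: d1:8  d2:2  d3:2  d4:2  d5:10  d6:10  d7:5  d8:0  d9:0  d10:2 → peak 10
Best is J@8, peak 10.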